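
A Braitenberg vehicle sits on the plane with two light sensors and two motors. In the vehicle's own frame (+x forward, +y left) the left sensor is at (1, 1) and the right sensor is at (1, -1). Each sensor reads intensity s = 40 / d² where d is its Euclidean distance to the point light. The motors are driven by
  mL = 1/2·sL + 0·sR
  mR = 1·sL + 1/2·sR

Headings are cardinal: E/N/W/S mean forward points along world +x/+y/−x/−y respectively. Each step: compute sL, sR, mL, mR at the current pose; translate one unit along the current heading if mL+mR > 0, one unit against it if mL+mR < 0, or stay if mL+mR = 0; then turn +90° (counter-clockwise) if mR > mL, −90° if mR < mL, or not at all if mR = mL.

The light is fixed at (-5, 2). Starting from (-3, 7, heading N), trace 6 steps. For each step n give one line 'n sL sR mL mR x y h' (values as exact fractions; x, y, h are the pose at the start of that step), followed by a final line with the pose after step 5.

n=0: pose=(-3,7,N); sL=40/37, sR=8/9; mL=20/37, mR=508/333; mL+mR=688/333 → advance +1; mR−mL=328/333 → turn +1·90°
n=1: pose=(-3,8,W); sL=20/13, sR=4/5; mL=10/13, mR=126/65; mL+mR=176/65 → advance +1; mR−mL=76/65 → turn +1·90°
n=2: pose=(-4,8,S); sL=40/29, sR=8/5; mL=20/29, mR=316/145; mL+mR=416/145 → advance +1; mR−mL=216/145 → turn +1·90°
n=3: pose=(-4,7,E); sL=1, sR=2; mL=1/2, mR=2; mL+mR=5/2 → advance +1; mR−mL=3/2 → turn +1·90°
n=4: pose=(-3,7,N); sL=40/37, sR=8/9; mL=20/37, mR=508/333; mL+mR=688/333 → advance +1; mR−mL=328/333 → turn +1·90°
n=5: pose=(-3,8,W); sL=20/13, sR=4/5; mL=10/13, mR=126/65; mL+mR=176/65 → advance +1; mR−mL=76/65 → turn +1·90°

0 40/37 8/9 20/37 508/333 -3 7 N
1 20/13 4/5 10/13 126/65 -3 8 W
2 40/29 8/5 20/29 316/145 -4 8 S
3 1 2 1/2 2 -4 7 E
4 40/37 8/9 20/37 508/333 -3 7 N
5 20/13 4/5 10/13 126/65 -3 8 W
final -4 8 S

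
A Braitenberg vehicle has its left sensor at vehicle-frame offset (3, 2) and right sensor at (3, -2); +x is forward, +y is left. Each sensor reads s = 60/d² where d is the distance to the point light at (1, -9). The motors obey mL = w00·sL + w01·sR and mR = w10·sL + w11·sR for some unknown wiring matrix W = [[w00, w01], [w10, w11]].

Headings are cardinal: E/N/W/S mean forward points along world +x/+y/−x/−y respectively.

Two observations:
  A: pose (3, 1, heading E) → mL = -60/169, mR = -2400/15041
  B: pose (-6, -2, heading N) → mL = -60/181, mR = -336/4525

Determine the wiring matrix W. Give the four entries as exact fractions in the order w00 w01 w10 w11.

-1 0 1/2 -1/2

obs A: pose=(3,1,E) → sL=60/169, sR=60/89, mL=-60/169, mR=-2400/15041
obs B: pose=(-6,-2,N) → sL=60/181, sR=12/25, mL=-60/181, mR=-336/4525
sensor matrix S = [[60/169, 60/89], [60/181, 12/25]]; det S = -722304/13612105
solve [mL_A; mL_B] = S·[w00; w01] and [mR_A; mR_B] = S·[w10; w11]:
  w00 = -1, w01 = 0, w10 = 1/2, w11 = -1/2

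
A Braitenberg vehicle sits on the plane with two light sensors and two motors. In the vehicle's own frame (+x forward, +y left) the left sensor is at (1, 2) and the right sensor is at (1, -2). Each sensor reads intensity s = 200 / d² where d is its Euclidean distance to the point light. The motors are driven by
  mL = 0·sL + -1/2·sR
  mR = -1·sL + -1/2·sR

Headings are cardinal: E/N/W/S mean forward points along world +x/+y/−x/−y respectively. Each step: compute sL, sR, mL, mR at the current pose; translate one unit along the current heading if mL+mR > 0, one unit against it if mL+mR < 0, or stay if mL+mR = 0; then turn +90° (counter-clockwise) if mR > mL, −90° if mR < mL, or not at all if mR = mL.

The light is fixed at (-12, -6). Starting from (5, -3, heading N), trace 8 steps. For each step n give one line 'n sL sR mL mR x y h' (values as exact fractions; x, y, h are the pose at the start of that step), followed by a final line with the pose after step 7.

n=0: pose=(5,-3,N); sL=200/241, sR=200/377; mL=-100/377, mR=-99500/90857; mL+mR=-123600/90857 → advance -1; mR−mL=-200/241 → turn -1·90°
n=1: pose=(5,-4,E); sL=10/17, sR=50/81; mL=-25/81, mR=-1235/1377; mL+mR=-1660/1377 → advance -1; mR−mL=-10/17 → turn -1·90°
n=2: pose=(4,-4,S); sL=8/13, sR=200/197; mL=-100/197, mR=-2876/2561; mL+mR=-4176/2561 → advance -1; mR−mL=-8/13 → turn -1·90°
n=3: pose=(4,-3,W); sL=100/113, sR=4/5; mL=-2/5, mR=-726/565; mL+mR=-952/565 → advance -1; mR−mL=-100/113 → turn -1·90°
n=4: pose=(5,-3,N); sL=200/241, sR=200/377; mL=-100/377, mR=-99500/90857; mL+mR=-123600/90857 → advance -1; mR−mL=-200/241 → turn -1·90°
n=5: pose=(5,-4,E); sL=10/17, sR=50/81; mL=-25/81, mR=-1235/1377; mL+mR=-1660/1377 → advance -1; mR−mL=-10/17 → turn -1·90°
n=6: pose=(4,-4,S); sL=8/13, sR=200/197; mL=-100/197, mR=-2876/2561; mL+mR=-4176/2561 → advance -1; mR−mL=-8/13 → turn -1·90°
n=7: pose=(4,-3,W); sL=100/113, sR=4/5; mL=-2/5, mR=-726/565; mL+mR=-952/565 → advance -1; mR−mL=-100/113 → turn -1·90°

0 200/241 200/377 -100/377 -99500/90857 5 -3 N
1 10/17 50/81 -25/81 -1235/1377 5 -4 E
2 8/13 200/197 -100/197 -2876/2561 4 -4 S
3 100/113 4/5 -2/5 -726/565 4 -3 W
4 200/241 200/377 -100/377 -99500/90857 5 -3 N
5 10/17 50/81 -25/81 -1235/1377 5 -4 E
6 8/13 200/197 -100/197 -2876/2561 4 -4 S
7 100/113 4/5 -2/5 -726/565 4 -3 W
final 5 -3 N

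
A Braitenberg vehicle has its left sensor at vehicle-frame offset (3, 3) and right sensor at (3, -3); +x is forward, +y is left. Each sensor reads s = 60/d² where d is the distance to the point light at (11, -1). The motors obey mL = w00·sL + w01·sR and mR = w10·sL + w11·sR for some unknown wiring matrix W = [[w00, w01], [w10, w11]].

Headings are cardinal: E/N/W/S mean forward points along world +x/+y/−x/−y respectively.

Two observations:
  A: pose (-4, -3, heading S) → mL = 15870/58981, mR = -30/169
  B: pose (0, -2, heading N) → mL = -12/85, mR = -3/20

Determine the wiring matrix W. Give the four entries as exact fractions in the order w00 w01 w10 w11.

1 -1/2 -1/2 0

obs A: pose=(-4,-3,S) → sL=60/169, sR=60/349, mL=15870/58981, mR=-30/169
obs B: pose=(0,-2,N) → sL=3/10, sR=15/17, mL=-12/85, mR=-3/20
sensor matrix S = [[60/169, 60/349], [3/10, 15/17]]; det S = 262386/1002677
solve [mL_A; mL_B] = S·[w00; w01] and [mR_A; mR_B] = S·[w10; w11]:
  w00 = 1, w01 = -1/2, w10 = -1/2, w11 = 0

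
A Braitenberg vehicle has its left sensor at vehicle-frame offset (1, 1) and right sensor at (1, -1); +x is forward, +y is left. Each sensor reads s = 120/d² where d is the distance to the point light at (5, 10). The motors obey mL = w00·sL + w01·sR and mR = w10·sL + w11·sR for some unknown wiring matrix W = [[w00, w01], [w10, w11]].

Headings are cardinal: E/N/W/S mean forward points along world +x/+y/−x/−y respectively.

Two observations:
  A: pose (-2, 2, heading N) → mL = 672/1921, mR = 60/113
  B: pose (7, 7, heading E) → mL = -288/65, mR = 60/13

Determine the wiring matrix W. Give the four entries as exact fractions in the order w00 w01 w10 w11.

obs A: pose=(-2,2,N) → sL=120/113, sR=24/17, mL=672/1921, mR=60/113
obs B: pose=(7,7,E) → sL=120/13, sR=24/5, mL=-288/65, mR=60/13
sensor matrix S = [[120/113, 24/17], [120/13, 24/5]]; det S = -198144/24973
solve [mL_A; mL_B] = S·[w00; w01] and [mR_A; mR_B] = S·[w10; w11]:
  w00 = -1, w01 = 1, w10 = 1/2, w11 = 0

-1 1 1/2 0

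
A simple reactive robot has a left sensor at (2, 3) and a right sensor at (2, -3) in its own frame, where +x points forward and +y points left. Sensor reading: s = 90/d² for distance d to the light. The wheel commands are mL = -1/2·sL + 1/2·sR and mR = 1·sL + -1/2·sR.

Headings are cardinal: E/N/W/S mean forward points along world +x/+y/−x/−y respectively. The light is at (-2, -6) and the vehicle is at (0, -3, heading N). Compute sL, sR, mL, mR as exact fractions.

left sensor world pos  = (-3, -1); dL² = 26
right sensor world pos = (3, -1); dR² = 50
sL = 90/26 = 45/13
sR = 90/50 = 9/5
mL = -1/2·sL + 1/2·sR = -54/65
mR = 1·sL + -1/2·sR = 333/130

45/13 9/5 -54/65 333/130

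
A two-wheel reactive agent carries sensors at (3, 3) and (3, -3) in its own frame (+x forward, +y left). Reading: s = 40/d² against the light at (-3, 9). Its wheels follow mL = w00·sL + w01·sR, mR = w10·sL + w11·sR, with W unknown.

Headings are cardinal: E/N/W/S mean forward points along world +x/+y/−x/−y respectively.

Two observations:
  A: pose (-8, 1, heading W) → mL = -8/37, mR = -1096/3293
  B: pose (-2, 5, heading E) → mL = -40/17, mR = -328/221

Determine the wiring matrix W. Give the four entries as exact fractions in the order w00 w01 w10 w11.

-1 0 -1/2 -1/2

obs A: pose=(-8,1,W) → sL=8/37, sR=40/89, mL=-8/37, mR=-1096/3293
obs B: pose=(-2,5,E) → sL=40/17, sR=8/13, mL=-40/17, mR=-328/221
sensor matrix S = [[8/37, 40/89], [40/17, 8/13]]; det S = -672768/727753
solve [mL_A; mL_B] = S·[w00; w01] and [mR_A; mR_B] = S·[w10; w11]:
  w00 = -1, w01 = 0, w10 = -1/2, w11 = -1/2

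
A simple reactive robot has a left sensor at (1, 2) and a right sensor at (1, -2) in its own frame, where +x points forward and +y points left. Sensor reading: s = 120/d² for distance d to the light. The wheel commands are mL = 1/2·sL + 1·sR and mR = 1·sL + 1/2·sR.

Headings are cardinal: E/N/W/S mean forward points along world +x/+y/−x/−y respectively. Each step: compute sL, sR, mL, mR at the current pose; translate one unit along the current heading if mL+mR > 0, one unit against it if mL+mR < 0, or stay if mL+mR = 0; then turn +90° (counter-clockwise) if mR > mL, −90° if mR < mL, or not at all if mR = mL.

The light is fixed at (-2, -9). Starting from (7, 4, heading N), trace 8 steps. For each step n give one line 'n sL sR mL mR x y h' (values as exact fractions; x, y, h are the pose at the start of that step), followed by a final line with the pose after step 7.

n=0: pose=(7,4,N); sL=24/49, sR=120/317; mL=9684/15533, mR=10548/15533; mL+mR=20232/15533 → advance +1; mR−mL=864/15533 → turn +1·90°
n=1: pose=(7,5,W); sL=15/26, sR=3/8; mL=69/104, mR=159/208; mL+mR=297/208 → advance +1; mR−mL=21/208 → turn +1·90°
n=2: pose=(6,5,S); sL=120/269, sR=24/41; mL=8916/11029, mR=8148/11029; mL+mR=17064/11029 → advance +1; mR−mL=-768/11029 → turn -1·90°
n=3: pose=(6,4,W); sL=12/17, sR=60/137; mL=1842/2329, mR=2154/2329; mL+mR=3996/2329 → advance +1; mR−mL=312/2329 → turn +1·90°
n=4: pose=(5,4,S); sL=8/15, sR=120/169; mL=2476/2535, mR=2252/2535; mL+mR=1576/845 → advance +1; mR−mL=-224/2535 → turn -1·90°
n=5: pose=(5,3,W); sL=15/17, sR=15/29; mL=945/986, mR=1125/986; mL+mR=1035/493 → advance +1; mR−mL=90/493 → turn +1·90°
n=6: pose=(4,3,S); sL=24/37, sR=120/137; mL=6084/5069, mR=5508/5069; mL+mR=11592/5069 → advance +1; mR−mL=-576/5069 → turn -1·90°
n=7: pose=(4,2,W); sL=60/53, sR=60/97; mL=6090/5141, mR=7410/5141; mL+mR=13500/5141 → advance +1; mR−mL=1320/5141 → turn +1·90°

0 24/49 120/317 9684/15533 10548/15533 7 4 N
1 15/26 3/8 69/104 159/208 7 5 W
2 120/269 24/41 8916/11029 8148/11029 6 5 S
3 12/17 60/137 1842/2329 2154/2329 6 4 W
4 8/15 120/169 2476/2535 2252/2535 5 4 S
5 15/17 15/29 945/986 1125/986 5 3 W
6 24/37 120/137 6084/5069 5508/5069 4 3 S
7 60/53 60/97 6090/5141 7410/5141 4 2 W
final 3 2 S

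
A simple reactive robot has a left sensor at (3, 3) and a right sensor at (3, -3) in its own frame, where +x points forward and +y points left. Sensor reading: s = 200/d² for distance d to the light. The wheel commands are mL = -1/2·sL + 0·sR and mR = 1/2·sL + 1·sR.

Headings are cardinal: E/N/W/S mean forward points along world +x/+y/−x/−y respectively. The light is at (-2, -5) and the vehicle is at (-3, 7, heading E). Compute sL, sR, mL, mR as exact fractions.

200/229 40/17 -100/229 10860/3893

left sensor world pos  = (0, 10); dL² = 229
right sensor world pos = (0, 4); dR² = 85
sL = 200/229 = 200/229
sR = 200/85 = 40/17
mL = -1/2·sL + 0·sR = -100/229
mR = 1/2·sL + 1·sR = 10860/3893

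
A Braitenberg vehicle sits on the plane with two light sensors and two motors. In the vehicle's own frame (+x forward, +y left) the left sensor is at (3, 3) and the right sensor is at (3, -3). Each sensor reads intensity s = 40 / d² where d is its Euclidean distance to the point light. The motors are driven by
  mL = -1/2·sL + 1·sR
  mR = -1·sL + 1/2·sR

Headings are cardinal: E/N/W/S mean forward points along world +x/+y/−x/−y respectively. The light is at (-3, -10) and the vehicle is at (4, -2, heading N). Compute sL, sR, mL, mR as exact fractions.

40/137 40/221 1060/30277 -6100/30277

left sensor world pos  = (1, 1); dL² = 137
right sensor world pos = (7, 1); dR² = 221
sL = 40/137 = 40/137
sR = 40/221 = 40/221
mL = -1/2·sL + 1·sR = 1060/30277
mR = -1·sL + 1/2·sR = -6100/30277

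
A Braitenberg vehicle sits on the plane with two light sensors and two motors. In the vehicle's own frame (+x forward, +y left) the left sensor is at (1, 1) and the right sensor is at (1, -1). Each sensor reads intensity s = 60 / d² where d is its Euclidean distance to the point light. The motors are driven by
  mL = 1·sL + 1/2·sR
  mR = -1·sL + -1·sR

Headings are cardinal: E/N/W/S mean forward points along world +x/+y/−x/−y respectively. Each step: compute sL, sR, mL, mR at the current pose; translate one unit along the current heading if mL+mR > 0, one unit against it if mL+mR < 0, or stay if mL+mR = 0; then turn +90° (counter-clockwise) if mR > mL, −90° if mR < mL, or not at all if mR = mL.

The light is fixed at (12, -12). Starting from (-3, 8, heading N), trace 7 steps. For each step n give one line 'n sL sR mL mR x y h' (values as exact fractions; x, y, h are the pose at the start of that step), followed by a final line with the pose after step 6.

n=0: pose=(-3,8,N); sL=60/697, sR=60/637; mL=59130/443989, mR=-80040/443989; mL+mR=-30/637 → advance -1; mR−mL=-139170/443989 → turn -1·90°
n=1: pose=(-3,7,E); sL=15/149, sR=3/26; mL=1227/7748, mR=-837/3874; mL+mR=-3/52 → advance -1; mR−mL=-2901/7748 → turn -1·90°
n=2: pose=(-4,7,S); sL=20/183, sR=60/613; mL=17750/112179, mR=-23240/112179; mL+mR=-30/613 → advance -1; mR−mL=-40990/112179 → turn -1·90°
n=3: pose=(-4,8,W); sL=6/65, sR=6/73; mL=633/4745, mR=-828/4745; mL+mR=-3/73 → advance -1; mR−mL=-1461/4745 → turn -1·90°
n=4: pose=(-3,8,N); sL=60/697, sR=60/637; mL=59130/443989, mR=-80040/443989; mL+mR=-30/637 → advance -1; mR−mL=-139170/443989 → turn -1·90°
n=5: pose=(-3,7,E); sL=15/149, sR=3/26; mL=1227/7748, mR=-837/3874; mL+mR=-3/52 → advance -1; mR−mL=-2901/7748 → turn -1·90°
n=6: pose=(-4,7,S); sL=20/183, sR=60/613; mL=17750/112179, mR=-23240/112179; mL+mR=-30/613 → advance -1; mR−mL=-40990/112179 → turn -1·90°

0 60/697 60/637 59130/443989 -80040/443989 -3 8 N
1 15/149 3/26 1227/7748 -837/3874 -3 7 E
2 20/183 60/613 17750/112179 -23240/112179 -4 7 S
3 6/65 6/73 633/4745 -828/4745 -4 8 W
4 60/697 60/637 59130/443989 -80040/443989 -3 8 N
5 15/149 3/26 1227/7748 -837/3874 -3 7 E
6 20/183 60/613 17750/112179 -23240/112179 -4 7 S
final -4 8 W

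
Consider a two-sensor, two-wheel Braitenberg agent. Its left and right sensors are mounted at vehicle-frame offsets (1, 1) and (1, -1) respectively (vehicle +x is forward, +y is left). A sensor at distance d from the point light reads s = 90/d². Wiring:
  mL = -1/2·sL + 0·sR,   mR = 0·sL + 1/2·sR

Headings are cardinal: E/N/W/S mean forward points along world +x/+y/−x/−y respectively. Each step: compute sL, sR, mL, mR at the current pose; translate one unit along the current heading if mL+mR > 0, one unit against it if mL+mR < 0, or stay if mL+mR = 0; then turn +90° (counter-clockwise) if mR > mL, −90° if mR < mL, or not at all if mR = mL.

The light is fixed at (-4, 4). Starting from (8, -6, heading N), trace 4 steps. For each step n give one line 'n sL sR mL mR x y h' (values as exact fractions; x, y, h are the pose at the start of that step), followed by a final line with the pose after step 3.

0 45/101 9/25 -45/202 9/50 8 -6 N
1 18/53 90/221 -9/53 45/221 8 -7 W
2 5/16 45/122 -5/32 45/244 7 -7 S
3 18/53 90/313 -9/53 45/313 7 -8 E
final 6 -8 N

n=0: pose=(8,-6,N); sL=45/101, sR=9/25; mL=-45/202, mR=9/50; mL+mR=-108/2525 → advance -1; mR−mL=1017/2525 → turn +1·90°
n=1: pose=(8,-7,W); sL=18/53, sR=90/221; mL=-9/53, mR=45/221; mL+mR=396/11713 → advance +1; mR−mL=4374/11713 → turn +1·90°
n=2: pose=(7,-7,S); sL=5/16, sR=45/122; mL=-5/32, mR=45/244; mL+mR=55/1952 → advance +1; mR−mL=665/1952 → turn +1·90°
n=3: pose=(7,-8,E); sL=18/53, sR=90/313; mL=-9/53, mR=45/313; mL+mR=-432/16589 → advance -1; mR−mL=5202/16589 → turn +1·90°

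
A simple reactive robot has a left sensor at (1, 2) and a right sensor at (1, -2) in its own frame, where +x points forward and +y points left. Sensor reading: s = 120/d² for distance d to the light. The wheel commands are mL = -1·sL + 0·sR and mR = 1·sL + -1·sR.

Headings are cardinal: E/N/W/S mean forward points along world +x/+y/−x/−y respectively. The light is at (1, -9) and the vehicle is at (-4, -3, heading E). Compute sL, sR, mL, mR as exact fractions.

left sensor world pos  = (-3, -1); dL² = 80
right sensor world pos = (-3, -5); dR² = 32
sL = 120/80 = 3/2
sR = 120/32 = 15/4
mL = -1·sL + 0·sR = -3/2
mR = 1·sL + -1·sR = -9/4

3/2 15/4 -3/2 -9/4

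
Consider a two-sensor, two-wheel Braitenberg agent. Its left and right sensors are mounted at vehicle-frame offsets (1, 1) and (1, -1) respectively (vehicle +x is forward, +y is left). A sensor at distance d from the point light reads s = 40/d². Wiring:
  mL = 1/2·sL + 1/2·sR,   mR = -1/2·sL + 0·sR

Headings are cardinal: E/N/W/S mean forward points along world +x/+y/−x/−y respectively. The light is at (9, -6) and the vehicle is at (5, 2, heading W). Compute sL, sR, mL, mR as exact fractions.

left sensor world pos  = (4, 1); dL² = 74
right sensor world pos = (4, 3); dR² = 106
sL = 40/74 = 20/37
sR = 40/106 = 20/53
mL = 1/2·sL + 1/2·sR = 900/1961
mR = -1/2·sL + 0·sR = -10/37

20/37 20/53 900/1961 -10/37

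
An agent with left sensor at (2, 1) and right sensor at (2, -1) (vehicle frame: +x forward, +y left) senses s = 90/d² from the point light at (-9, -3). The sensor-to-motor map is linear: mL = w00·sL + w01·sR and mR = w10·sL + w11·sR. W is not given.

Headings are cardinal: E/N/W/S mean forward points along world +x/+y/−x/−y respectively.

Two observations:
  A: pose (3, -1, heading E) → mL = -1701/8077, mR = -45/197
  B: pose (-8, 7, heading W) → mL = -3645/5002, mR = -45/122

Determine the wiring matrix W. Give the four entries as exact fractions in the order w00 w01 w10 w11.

obs A: pose=(3,-1,E) → sL=18/41, sR=90/197, mL=-1701/8077, mR=-45/197
obs B: pose=(-8,7,W) → sL=45/41, sR=45/61, mL=-3645/5002, mR=-45/122
sensor matrix S = [[18/41, 90/197], [45/41, 45/61]]; det S = -87480/492697
solve [mL_A; mL_B] = S·[w00; w01] and [mR_A; mR_B] = S·[w10; w11]:
  w00 = -1, w01 = 1/2, w10 = 0, w11 = -1/2

-1 1/2 0 -1/2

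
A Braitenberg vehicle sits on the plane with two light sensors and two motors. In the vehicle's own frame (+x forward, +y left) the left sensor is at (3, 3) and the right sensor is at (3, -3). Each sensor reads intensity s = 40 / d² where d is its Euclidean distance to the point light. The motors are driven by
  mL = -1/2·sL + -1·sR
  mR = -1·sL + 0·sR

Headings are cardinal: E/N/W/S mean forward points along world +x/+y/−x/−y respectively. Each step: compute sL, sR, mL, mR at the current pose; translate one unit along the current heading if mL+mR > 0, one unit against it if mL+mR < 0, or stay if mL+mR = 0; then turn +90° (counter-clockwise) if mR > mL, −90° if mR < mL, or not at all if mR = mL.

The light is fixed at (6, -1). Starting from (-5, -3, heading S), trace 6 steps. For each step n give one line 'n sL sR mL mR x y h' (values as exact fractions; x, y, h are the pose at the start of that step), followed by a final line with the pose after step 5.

n=0: pose=(-5,-3,S); sL=40/89, sR=40/221; mL=-7980/19669, mR=-40/89; mL+mR=-16820/19669 → advance -1; mR−mL=-860/19669 → turn -1·90°
n=1: pose=(-5,-2,W); sL=10/53, sR=1/5; mL=-78/265, mR=-10/53; mL+mR=-128/265 → advance -1; mR−mL=28/265 → turn +1·90°
n=2: pose=(-4,-2,S); sL=8/13, sR=8/37; mL=-252/481, mR=-8/13; mL+mR=-548/481 → advance -1; mR−mL=-44/481 → turn -1·90°
n=3: pose=(-4,-1,W); sL=20/89, sR=20/89; mL=-30/89, mR=-20/89; mL+mR=-50/89 → advance -1; mR−mL=10/89 → turn +1·90°
n=4: pose=(-3,-1,S); sL=8/9, sR=40/153; mL=-12/17, mR=-8/9; mL+mR=-244/153 → advance -1; mR−mL=-28/153 → turn -1·90°
n=5: pose=(-3,0,W); sL=10/37, sR=1/4; mL=-57/148, mR=-10/37; mL+mR=-97/148 → advance -1; mR−mL=17/148 → turn +1·90°

0 40/89 40/221 -7980/19669 -40/89 -5 -3 S
1 10/53 1/5 -78/265 -10/53 -5 -2 W
2 8/13 8/37 -252/481 -8/13 -4 -2 S
3 20/89 20/89 -30/89 -20/89 -4 -1 W
4 8/9 40/153 -12/17 -8/9 -3 -1 S
5 10/37 1/4 -57/148 -10/37 -3 0 W
final -2 0 S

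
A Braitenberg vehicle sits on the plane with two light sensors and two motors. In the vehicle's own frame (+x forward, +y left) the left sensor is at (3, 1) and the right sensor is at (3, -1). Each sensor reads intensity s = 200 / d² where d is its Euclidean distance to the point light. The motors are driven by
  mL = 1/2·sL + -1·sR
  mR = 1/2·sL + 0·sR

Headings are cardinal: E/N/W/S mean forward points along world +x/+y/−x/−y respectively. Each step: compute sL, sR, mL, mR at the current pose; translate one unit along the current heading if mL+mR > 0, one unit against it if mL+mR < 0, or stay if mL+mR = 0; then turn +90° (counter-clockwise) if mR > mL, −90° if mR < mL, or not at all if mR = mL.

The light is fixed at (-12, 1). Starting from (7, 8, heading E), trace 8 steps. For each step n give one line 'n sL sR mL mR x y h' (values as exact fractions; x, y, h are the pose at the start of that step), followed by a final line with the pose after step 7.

n=0: pose=(7,8,E); sL=50/137, sR=5/13; mL=-360/1781, mR=25/137; mL+mR=-35/1781 → advance -1; mR−mL=5/13 → turn +1·90°
n=1: pose=(6,8,N); sL=200/389, sR=200/461; mL=-31700/179329, mR=100/389; mL+mR=14400/179329 → advance +1; mR−mL=200/461 → turn +1·90°
n=2: pose=(6,9,W); sL=100/137, sR=100/153; mL=-6050/20961, mR=50/137; mL+mR=1600/20961 → advance +1; mR−mL=100/153 → turn +1·90°
n=3: pose=(5,9,S); sL=200/349, sR=200/281; mL=-41700/98069, mR=100/349; mL+mR=-13600/98069 → advance -1; mR−mL=200/281 → turn +1·90°
n=4: pose=(5,10,E); sL=2/5, sR=25/58; mL=-67/290, mR=1/5; mL+mR=-9/290 → advance -1; mR−mL=25/58 → turn +1·90°
n=5: pose=(4,10,N); sL=200/369, sR=200/433; mL=-30500/159777, mR=100/369; mL+mR=12800/159777 → advance +1; mR−mL=200/433 → turn +1·90°
n=6: pose=(4,11,W); sL=4/5, sR=20/29; mL=-42/145, mR=2/5; mL+mR=16/145 → advance +1; mR−mL=20/29 → turn +1·90°
n=7: pose=(3,11,S); sL=40/61, sR=40/49; mL=-1460/2989, mR=20/61; mL+mR=-480/2989 → advance -1; mR−mL=40/49 → turn +1·90°

0 50/137 5/13 -360/1781 25/137 7 8 E
1 200/389 200/461 -31700/179329 100/389 6 8 N
2 100/137 100/153 -6050/20961 50/137 6 9 W
3 200/349 200/281 -41700/98069 100/349 5 9 S
4 2/5 25/58 -67/290 1/5 5 10 E
5 200/369 200/433 -30500/159777 100/369 4 10 N
6 4/5 20/29 -42/145 2/5 4 11 W
7 40/61 40/49 -1460/2989 20/61 3 11 S
final 3 12 E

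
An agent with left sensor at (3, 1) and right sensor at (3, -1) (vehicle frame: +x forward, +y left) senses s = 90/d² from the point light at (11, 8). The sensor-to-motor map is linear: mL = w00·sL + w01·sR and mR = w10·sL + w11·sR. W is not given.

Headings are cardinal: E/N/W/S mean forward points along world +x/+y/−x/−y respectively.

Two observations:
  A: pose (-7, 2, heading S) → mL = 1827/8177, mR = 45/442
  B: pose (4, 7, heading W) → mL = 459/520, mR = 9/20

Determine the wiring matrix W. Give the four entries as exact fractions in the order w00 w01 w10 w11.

obs A: pose=(-7,2,S) → sL=9/37, sR=45/221, mL=1827/8177, mR=45/442
obs B: pose=(4,7,W) → sL=45/52, sR=9/10, mL=459/520, mR=9/20
sensor matrix S = [[9/37, 45/221], [45/52, 9/10]]; det S = 90801/2126020
solve [mL_A; mL_B] = S·[w00; w01] and [mR_A; mR_B] = S·[w10; w11]:
  w00 = 1/2, w01 = 1/2, w10 = 0, w11 = 1/2

1/2 1/2 0 1/2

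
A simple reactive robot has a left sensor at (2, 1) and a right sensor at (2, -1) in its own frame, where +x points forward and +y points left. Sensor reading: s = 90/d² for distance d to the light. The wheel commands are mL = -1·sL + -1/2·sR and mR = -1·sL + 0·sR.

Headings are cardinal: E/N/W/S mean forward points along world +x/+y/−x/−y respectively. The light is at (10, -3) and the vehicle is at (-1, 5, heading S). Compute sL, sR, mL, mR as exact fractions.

45/68 1/2 -31/34 -45/68

left sensor world pos  = (0, 3); dL² = 136
right sensor world pos = (-2, 3); dR² = 180
sL = 90/136 = 45/68
sR = 90/180 = 1/2
mL = -1·sL + -1/2·sR = -31/34
mR = -1·sL + 0·sR = -45/68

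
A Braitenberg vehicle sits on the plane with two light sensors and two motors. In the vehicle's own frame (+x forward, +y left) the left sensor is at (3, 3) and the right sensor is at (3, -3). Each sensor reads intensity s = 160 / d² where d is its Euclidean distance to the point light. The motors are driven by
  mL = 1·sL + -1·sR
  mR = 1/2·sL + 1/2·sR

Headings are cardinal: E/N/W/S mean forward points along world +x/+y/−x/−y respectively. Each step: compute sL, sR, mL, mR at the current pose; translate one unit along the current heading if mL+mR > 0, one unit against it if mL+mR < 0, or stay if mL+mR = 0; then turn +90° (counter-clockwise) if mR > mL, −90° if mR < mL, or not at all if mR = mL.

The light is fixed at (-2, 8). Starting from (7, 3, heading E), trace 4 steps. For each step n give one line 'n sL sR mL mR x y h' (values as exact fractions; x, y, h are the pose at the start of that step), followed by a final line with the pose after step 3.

0 40/37 10/13 150/481 445/481 7 3 E
1 160/53 160/173 19200/9169 18080/9169 8 3 N
2 16/17 80/109 384/1853 1552/1853 8 4 E
3 32/13 160/197 4224/2561 4192/2561 9 4 N
final 9 5 E

n=0: pose=(7,3,E); sL=40/37, sR=10/13; mL=150/481, mR=445/481; mL+mR=595/481 → advance +1; mR−mL=295/481 → turn +1·90°
n=1: pose=(8,3,N); sL=160/53, sR=160/173; mL=19200/9169, mR=18080/9169; mL+mR=37280/9169 → advance +1; mR−mL=-1120/9169 → turn -1·90°
n=2: pose=(8,4,E); sL=16/17, sR=80/109; mL=384/1853, mR=1552/1853; mL+mR=1936/1853 → advance +1; mR−mL=1168/1853 → turn +1·90°
n=3: pose=(9,4,N); sL=32/13, sR=160/197; mL=4224/2561, mR=4192/2561; mL+mR=8416/2561 → advance +1; mR−mL=-32/2561 → turn -1·90°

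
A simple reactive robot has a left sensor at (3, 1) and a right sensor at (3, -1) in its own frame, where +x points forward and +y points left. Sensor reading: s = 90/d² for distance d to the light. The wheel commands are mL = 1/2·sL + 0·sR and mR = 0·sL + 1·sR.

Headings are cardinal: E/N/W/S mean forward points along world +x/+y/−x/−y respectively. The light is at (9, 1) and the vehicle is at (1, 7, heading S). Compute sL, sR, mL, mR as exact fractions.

left sensor world pos  = (2, 4); dL² = 58
right sensor world pos = (0, 4); dR² = 90
sL = 90/58 = 45/29
sR = 90/90 = 1
mL = 1/2·sL + 0·sR = 45/58
mR = 0·sL + 1·sR = 1

45/29 1 45/58 1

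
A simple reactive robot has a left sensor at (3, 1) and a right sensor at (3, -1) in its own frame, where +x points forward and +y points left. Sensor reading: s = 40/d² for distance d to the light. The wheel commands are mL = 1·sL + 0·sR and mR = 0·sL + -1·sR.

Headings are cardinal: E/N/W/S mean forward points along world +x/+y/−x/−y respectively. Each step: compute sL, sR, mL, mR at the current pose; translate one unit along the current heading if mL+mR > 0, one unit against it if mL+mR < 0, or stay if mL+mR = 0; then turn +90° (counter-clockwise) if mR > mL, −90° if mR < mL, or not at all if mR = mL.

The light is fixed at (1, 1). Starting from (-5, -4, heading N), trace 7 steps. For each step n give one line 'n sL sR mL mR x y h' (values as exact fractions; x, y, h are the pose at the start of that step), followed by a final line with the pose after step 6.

0 40/53 40/29 40/53 -40/29 -5 -4 N
1 20/17 20/29 20/17 -20/29 -5 -5 E
2 40/97 40/117 40/97 -40/117 -4 -5 S
3 5/16 2/5 5/16 -2/5 -4 -6 W
4 40/41 8/5 40/41 -8/5 -3 -6 N
5 4/5 20/41 4/5 -20/41 -3 -7 E
6 8/25 40/137 8/25 -40/137 -2 -7 S
final -2 -8 W

n=0: pose=(-5,-4,N); sL=40/53, sR=40/29; mL=40/53, mR=-40/29; mL+mR=-960/1537 → advance -1; mR−mL=-3280/1537 → turn -1·90°
n=1: pose=(-5,-5,E); sL=20/17, sR=20/29; mL=20/17, mR=-20/29; mL+mR=240/493 → advance +1; mR−mL=-920/493 → turn -1·90°
n=2: pose=(-4,-5,S); sL=40/97, sR=40/117; mL=40/97, mR=-40/117; mL+mR=800/11349 → advance +1; mR−mL=-8560/11349 → turn -1·90°
n=3: pose=(-4,-6,W); sL=5/16, sR=2/5; mL=5/16, mR=-2/5; mL+mR=-7/80 → advance -1; mR−mL=-57/80 → turn -1·90°
n=4: pose=(-3,-6,N); sL=40/41, sR=8/5; mL=40/41, mR=-8/5; mL+mR=-128/205 → advance -1; mR−mL=-528/205 → turn -1·90°
n=5: pose=(-3,-7,E); sL=4/5, sR=20/41; mL=4/5, mR=-20/41; mL+mR=64/205 → advance +1; mR−mL=-264/205 → turn -1·90°
n=6: pose=(-2,-7,S); sL=8/25, sR=40/137; mL=8/25, mR=-40/137; mL+mR=96/3425 → advance +1; mR−mL=-2096/3425 → turn -1·90°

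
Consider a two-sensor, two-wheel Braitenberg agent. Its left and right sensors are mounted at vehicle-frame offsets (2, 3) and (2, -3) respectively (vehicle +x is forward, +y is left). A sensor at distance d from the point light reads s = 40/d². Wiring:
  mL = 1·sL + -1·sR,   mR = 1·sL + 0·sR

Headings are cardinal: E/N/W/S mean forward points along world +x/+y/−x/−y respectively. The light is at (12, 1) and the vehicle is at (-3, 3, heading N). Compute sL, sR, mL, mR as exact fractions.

2/17 1/4 -9/68 2/17

left sensor world pos  = (-6, 5); dL² = 340
right sensor world pos = (0, 5); dR² = 160
sL = 40/340 = 2/17
sR = 40/160 = 1/4
mL = 1·sL + -1·sR = -9/68
mR = 1·sL + 0·sR = 2/17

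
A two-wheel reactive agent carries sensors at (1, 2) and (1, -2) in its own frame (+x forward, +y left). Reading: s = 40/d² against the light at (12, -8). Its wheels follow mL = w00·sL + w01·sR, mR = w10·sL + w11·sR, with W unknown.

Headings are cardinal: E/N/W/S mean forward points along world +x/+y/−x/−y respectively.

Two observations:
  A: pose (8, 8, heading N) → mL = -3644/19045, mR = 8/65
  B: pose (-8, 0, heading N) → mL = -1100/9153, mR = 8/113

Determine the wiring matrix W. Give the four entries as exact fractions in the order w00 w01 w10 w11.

obs A: pose=(8,8,N) → sL=8/65, sR=40/293, mL=-3644/19045, mR=8/65
obs B: pose=(-8,0,N) → sL=8/113, sR=8/81, mL=-1100/9153, mR=8/113
sensor matrix S = [[8/65, 40/293], [8/113, 8/81]]; det S = 434176/174318885
solve [mL_A; mL_B] = S·[w00; w01] and [mR_A; mR_B] = S·[w10; w11]:
  w00 = -1, w01 = -1/2, w10 = 1, w11 = 0

-1 -1/2 1 0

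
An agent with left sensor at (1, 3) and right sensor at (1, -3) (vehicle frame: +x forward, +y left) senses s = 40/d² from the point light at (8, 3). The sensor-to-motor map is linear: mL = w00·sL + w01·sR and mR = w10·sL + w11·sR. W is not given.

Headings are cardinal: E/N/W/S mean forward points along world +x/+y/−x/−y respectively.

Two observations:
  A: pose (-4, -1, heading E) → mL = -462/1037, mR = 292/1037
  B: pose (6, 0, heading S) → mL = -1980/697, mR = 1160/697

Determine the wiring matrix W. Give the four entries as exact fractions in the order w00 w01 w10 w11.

-1 -1/2 1/2 1/2

obs A: pose=(-4,-1,E) → sL=20/61, sR=4/17, mL=-462/1037, mR=292/1037
obs B: pose=(6,0,S) → sL=40/17, sR=40/41, mL=-1980/697, mR=1160/697
sensor matrix S = [[20/61, 4/17], [40/17, 40/41]]; det S = -168960/722789
solve [mL_A; mL_B] = S·[w00; w01] and [mR_A; mR_B] = S·[w10; w11]:
  w00 = -1, w01 = -1/2, w10 = 1/2, w11 = 1/2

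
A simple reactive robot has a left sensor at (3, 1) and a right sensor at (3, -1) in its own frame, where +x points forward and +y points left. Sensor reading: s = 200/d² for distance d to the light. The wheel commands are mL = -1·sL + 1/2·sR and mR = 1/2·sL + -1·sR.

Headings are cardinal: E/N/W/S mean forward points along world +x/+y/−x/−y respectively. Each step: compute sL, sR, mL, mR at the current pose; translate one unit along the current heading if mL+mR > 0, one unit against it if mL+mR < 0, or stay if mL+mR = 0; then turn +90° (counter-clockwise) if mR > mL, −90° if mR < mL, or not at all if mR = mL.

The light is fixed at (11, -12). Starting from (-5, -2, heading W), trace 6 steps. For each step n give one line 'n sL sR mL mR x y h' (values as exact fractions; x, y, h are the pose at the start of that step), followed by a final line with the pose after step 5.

0 100/221 100/241 -13050/53261 -10050/53261 -5 -2 W
1 40/49 40/61 -1460/2989 -740/2989 -4 -2 S
2 25/36 50/61 -625/2196 -2075/4392 -4 -1 E
3 200/289 200/353 -41700/102017 -22500/102017 -5 -1 S
4 100/169 20/29 -1210/4901 -1930/4901 -5 0 E
5 200/337 40/81 -9460/27297 -5380/27297 -6 0 S
final -6 1 E

n=0: pose=(-5,-2,W); sL=100/221, sR=100/241; mL=-13050/53261, mR=-10050/53261; mL+mR=-23100/53261 → advance -1; mR−mL=3000/53261 → turn +1·90°
n=1: pose=(-4,-2,S); sL=40/49, sR=40/61; mL=-1460/2989, mR=-740/2989; mL+mR=-2200/2989 → advance -1; mR−mL=720/2989 → turn +1·90°
n=2: pose=(-4,-1,E); sL=25/36, sR=50/61; mL=-625/2196, mR=-2075/4392; mL+mR=-3325/4392 → advance -1; mR−mL=-275/1464 → turn -1·90°
n=3: pose=(-5,-1,S); sL=200/289, sR=200/353; mL=-41700/102017, mR=-22500/102017; mL+mR=-64200/102017 → advance -1; mR−mL=19200/102017 → turn +1·90°
n=4: pose=(-5,0,E); sL=100/169, sR=20/29; mL=-1210/4901, mR=-1930/4901; mL+mR=-3140/4901 → advance -1; mR−mL=-720/4901 → turn -1·90°
n=5: pose=(-6,0,S); sL=200/337, sR=40/81; mL=-9460/27297, mR=-5380/27297; mL+mR=-14840/27297 → advance -1; mR−mL=1360/9099 → turn +1·90°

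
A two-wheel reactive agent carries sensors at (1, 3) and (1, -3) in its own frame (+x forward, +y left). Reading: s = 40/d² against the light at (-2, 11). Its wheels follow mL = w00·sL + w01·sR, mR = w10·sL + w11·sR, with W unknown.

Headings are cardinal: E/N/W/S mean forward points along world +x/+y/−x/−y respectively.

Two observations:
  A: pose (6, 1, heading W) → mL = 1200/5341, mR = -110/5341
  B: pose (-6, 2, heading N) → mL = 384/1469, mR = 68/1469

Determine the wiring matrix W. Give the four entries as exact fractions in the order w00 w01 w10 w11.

obs A: pose=(6,1,W) → sL=20/109, sR=20/49, mL=1200/5341, mR=-110/5341
obs B: pose=(-6,2,N) → sL=40/113, sR=8/13, mL=384/1469, mR=68/1469
sensor matrix S = [[20/109, 20/49], [40/113, 8/13]]; det S = -247680/7845929
solve [mL_A; mL_B] = S·[w00; w01] and [mR_A; mR_B] = S·[w10; w11]:
  w00 = -1, w01 = 1, w10 = 1, w11 = -1/2

-1 1 1 -1/2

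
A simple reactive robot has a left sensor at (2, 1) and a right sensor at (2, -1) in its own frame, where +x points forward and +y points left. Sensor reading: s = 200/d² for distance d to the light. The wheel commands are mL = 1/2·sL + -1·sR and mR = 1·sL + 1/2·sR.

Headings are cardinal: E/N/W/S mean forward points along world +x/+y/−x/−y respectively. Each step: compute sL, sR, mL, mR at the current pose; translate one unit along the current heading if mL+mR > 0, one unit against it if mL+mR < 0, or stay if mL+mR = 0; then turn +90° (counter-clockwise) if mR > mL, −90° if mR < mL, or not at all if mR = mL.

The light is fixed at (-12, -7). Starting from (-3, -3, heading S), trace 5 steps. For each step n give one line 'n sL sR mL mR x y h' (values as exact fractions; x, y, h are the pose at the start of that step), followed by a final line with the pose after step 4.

0 25/13 50/17 -875/442 750/221 -3 -3 S
1 200/137 8/5 -596/685 1548/685 -3 -4 E
2 100/53 100/73 -1650/3869 9950/3869 -2 -4 N
3 200/73 200/89 -5700/6497 25100/6497 -2 -3 W
4 25/13 50/17 -875/442 750/221 -3 -3 S
final -3 -4 E

n=0: pose=(-3,-3,S); sL=25/13, sR=50/17; mL=-875/442, mR=750/221; mL+mR=625/442 → advance +1; mR−mL=2375/442 → turn +1·90°
n=1: pose=(-3,-4,E); sL=200/137, sR=8/5; mL=-596/685, mR=1548/685; mL+mR=952/685 → advance +1; mR−mL=2144/685 → turn +1·90°
n=2: pose=(-2,-4,N); sL=100/53, sR=100/73; mL=-1650/3869, mR=9950/3869; mL+mR=8300/3869 → advance +1; mR−mL=11600/3869 → turn +1·90°
n=3: pose=(-2,-3,W); sL=200/73, sR=200/89; mL=-5700/6497, mR=25100/6497; mL+mR=19400/6497 → advance +1; mR−mL=30800/6497 → turn +1·90°
n=4: pose=(-3,-3,S); sL=25/13, sR=50/17; mL=-875/442, mR=750/221; mL+mR=625/442 → advance +1; mR−mL=2375/442 → turn +1·90°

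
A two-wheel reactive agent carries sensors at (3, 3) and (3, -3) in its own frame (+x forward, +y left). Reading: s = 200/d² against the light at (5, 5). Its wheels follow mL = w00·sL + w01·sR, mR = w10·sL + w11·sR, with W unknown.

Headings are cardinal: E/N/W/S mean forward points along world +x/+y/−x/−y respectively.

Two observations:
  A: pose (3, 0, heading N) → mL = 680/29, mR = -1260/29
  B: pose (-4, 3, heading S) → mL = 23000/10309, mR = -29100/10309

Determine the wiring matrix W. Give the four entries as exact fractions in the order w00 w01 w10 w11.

1/2 1/2 -1/2 -1

obs A: pose=(3,0,N) → sL=200/29, sR=40, mL=680/29, mR=-1260/29
obs B: pose=(-4,3,S) → sL=200/61, sR=200/169, mL=23000/10309, mR=-29100/10309
sensor matrix S = [[200/29, 40], [200/61, 200/169]]; det S = -36768000/298961
solve [mL_A; mL_B] = S·[w00; w01] and [mR_A; mR_B] = S·[w10; w11]:
  w00 = 1/2, w01 = 1/2, w10 = -1/2, w11 = -1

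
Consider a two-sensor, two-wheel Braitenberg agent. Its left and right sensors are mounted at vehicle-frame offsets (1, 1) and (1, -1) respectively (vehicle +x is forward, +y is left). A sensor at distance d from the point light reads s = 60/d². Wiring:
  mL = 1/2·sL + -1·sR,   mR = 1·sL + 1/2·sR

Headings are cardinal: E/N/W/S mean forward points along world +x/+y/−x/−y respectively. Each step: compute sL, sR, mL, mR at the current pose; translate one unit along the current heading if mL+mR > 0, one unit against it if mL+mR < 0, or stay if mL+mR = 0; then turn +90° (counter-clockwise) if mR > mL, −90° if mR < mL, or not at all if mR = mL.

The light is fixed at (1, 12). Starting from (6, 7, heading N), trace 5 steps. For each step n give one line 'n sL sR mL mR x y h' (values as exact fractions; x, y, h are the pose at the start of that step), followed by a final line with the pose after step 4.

n=0: pose=(6,7,N); sL=15/8, sR=15/13; mL=-45/208, mR=255/104; mL+mR=465/208 → advance +1; mR−mL=555/208 → turn +1·90°
n=1: pose=(6,8,W); sL=60/41, sR=12/5; mL=-342/205, mR=546/205; mL+mR=204/205 → advance +1; mR−mL=888/205 → turn +1·90°
n=2: pose=(5,8,S); sL=6/5, sR=30/17; mL=-99/85, mR=177/85; mL+mR=78/85 → advance +1; mR−mL=276/85 → turn +1·90°
n=3: pose=(5,7,E); sL=60/41, sR=60/61; mL=-630/2501, mR=4890/2501; mL+mR=4260/2501 → advance +1; mR−mL=5520/2501 → turn +1·90°
n=4: pose=(6,7,N); sL=15/8, sR=15/13; mL=-45/208, mR=255/104; mL+mR=465/208 → advance +1; mR−mL=555/208 → turn +1·90°

0 15/8 15/13 -45/208 255/104 6 7 N
1 60/41 12/5 -342/205 546/205 6 8 W
2 6/5 30/17 -99/85 177/85 5 8 S
3 60/41 60/61 -630/2501 4890/2501 5 7 E
4 15/8 15/13 -45/208 255/104 6 7 N
final 6 8 W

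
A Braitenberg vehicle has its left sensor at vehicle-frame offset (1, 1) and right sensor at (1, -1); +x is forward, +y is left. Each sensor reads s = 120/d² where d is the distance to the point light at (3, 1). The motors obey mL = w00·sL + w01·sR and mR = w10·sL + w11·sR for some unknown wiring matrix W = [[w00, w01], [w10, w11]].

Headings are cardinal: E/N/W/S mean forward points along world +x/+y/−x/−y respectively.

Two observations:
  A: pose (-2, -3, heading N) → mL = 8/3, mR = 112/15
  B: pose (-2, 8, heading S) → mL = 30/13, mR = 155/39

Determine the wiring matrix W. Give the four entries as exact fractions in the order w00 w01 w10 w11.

obs A: pose=(-2,-3,N) → sL=8/3, sR=24/5, mL=8/3, mR=112/15
obs B: pose=(-2,8,S) → sL=30/13, sR=5/3, mL=30/13, mR=155/39
sensor matrix S = [[8/3, 24/5], [30/13, 5/3]]; det S = -776/117
solve [mL_A; mL_B] = S·[w00; w01] and [mR_A; mR_B] = S·[w10; w11]:
  w00 = 1, w01 = 0, w10 = 1, w11 = 1

1 0 1 1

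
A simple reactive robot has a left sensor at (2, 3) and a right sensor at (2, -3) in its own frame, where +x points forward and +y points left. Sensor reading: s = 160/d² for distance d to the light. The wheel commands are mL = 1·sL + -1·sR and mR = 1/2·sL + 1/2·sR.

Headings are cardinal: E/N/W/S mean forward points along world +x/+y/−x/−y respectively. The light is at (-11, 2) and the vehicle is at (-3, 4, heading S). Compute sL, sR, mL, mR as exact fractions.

left sensor world pos  = (0, 2); dL² = 121
right sensor world pos = (-6, 2); dR² = 25
sL = 160/121 = 160/121
sR = 160/25 = 32/5
mL = 1·sL + -1·sR = -3072/605
mR = 1/2·sL + 1/2·sR = 2336/605

160/121 32/5 -3072/605 2336/605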